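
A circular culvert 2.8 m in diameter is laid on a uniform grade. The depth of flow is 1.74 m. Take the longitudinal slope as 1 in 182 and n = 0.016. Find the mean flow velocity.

For a circular section of diameter D = 2.8 m at depth y = 1.74 m, the central angle is θ = 2 arccos(1 − 2y/D) = 3.632 rad. Then A = (D²/8)(θ − sin θ) = 4.021 m² and P = Dθ/2 = 5.085 m.
Hydraulic radius R = A/P = 4.021/5.085 = 0.7908 m.
From Manning's equation, V = (1/n) R^(2/3) S^(1/2) = (1/0.016) × 0.7908^(2/3) × 0.005495^(1/2) = 3.96 m/s.

V = 3.96 m/s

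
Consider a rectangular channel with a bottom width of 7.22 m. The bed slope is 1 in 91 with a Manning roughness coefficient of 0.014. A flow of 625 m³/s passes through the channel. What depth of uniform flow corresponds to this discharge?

Manning's equation rearranged: A R^(2/3) = nQ / (1·√S) = 0.014 × 625 / (√0.01099) = 83.47.
Try y = 8.2 m: A R^(2/3) = 109.2 — over.
Try y = 5.5 m: A R^(2/3) = 66.75 — short.
Try y = 6.58 m: A R^(2/3) = 83.52 — close enough.

y_n = 6.58 m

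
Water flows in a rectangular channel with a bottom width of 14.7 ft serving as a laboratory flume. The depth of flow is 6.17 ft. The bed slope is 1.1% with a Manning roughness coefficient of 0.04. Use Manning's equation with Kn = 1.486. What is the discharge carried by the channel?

Flow area A = b·y = 14.7 × 6.17 = 90.7 ft². Wetted perimeter P = b + 2y = 14.7 + 2×6.17 = 27.04 ft.
Hydraulic radius R = A/P = 90.7/27.04 = 3.354 ft.
Manning's equation: Q = (1.486/n) A R^(2/3) S^(1/2) = (1.486/0.04) × 90.7 × 3.354^(2/3) × 0.011^(1/2) = 792 ft³/s.

Q = 792 ft³/s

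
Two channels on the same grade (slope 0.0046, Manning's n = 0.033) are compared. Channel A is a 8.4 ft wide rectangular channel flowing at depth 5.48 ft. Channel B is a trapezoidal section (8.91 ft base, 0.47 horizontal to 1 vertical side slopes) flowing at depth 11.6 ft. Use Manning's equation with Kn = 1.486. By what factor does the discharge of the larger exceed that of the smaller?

Channel A: Flow area A = b·y = 8.4 × 5.48 = 46.03 ft². Wetted perimeter P = b + 2y = 8.4 + 2×5.48 = 19.36 ft. Hydraulic radius R = A/P = 46.03/19.36 = 2.378 ft. Q_A = (1.486/0.033)·46.03·2.378^(2/3)·√0.0046 = 250.4 ft³/s.
Channel B: With bottom width b = 8.91 ft and side slope z = 0.47: A = (b + zy)y = (8.91 + 0.47×11.6)×11.6 = 166.6 ft²; P = b + 2y√(1+z²) = 8.91 + 2×11.6×1.105 = 34.54 ft. Hydraulic radius R = A/P = 166.6/34.54 = 4.823 ft. Q_B = (1.486/0.033)·166.6·4.823^(2/3)·√0.0046 = 1452 ft³/s.
The larger discharge is 1452 ft³/s and the smaller is 250.4 ft³/s; the ratio is 5.8.

5.8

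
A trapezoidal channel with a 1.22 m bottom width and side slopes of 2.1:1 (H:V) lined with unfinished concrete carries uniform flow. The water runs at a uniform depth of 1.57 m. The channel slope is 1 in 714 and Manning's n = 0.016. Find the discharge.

Q = 14.7 m³/s

With bottom width b = 1.22 m and side slope z = 2.1: A = (b + zy)y = (1.22 + 2.1×1.57)×1.57 = 7.092 m²; P = b + 2y√(1+z²) = 1.22 + 2×1.57×2.326 = 8.523 m.
Hydraulic radius R = A/P = 7.092/8.523 = 0.832 m.
Manning's equation: Q = (1/n) A R^(2/3) S^(1/2) = (1/0.016) × 7.092 × 0.832^(2/3) × 0.001401^(1/2) = 14.7 m³/s.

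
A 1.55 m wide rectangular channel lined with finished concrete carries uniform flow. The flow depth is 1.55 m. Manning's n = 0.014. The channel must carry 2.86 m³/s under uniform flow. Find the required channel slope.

S = 0.00067

Flow area A = b·y = 1.55 × 1.55 = 2.403 m². Wetted perimeter P = b + 2y = 1.55 + 2×1.55 = 4.65 m.
Hydraulic radius R = A/P = 2.403/4.65 = 0.5167 m.
From Manning's equation, S = [nQ / (1 A R^(2/3))]² = [0.014 × 2.86 / (1 × 2.403 × 0.5167^(2/3))]² = 0.00067.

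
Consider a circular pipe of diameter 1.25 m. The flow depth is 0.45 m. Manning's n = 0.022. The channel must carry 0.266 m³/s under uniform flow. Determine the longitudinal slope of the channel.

For a circular section of diameter D = 1.25 m at depth y = 0.45 m, the central angle is θ = 2 arccos(1 − 2y/D) = 2.574 rad. Then A = (D²/8)(θ − sin θ) = 0.3977 m² and P = Dθ/2 = 1.609 m.
Hydraulic radius R = A/P = 0.3977/1.609 = 0.2472 m.
From Manning's equation, S = [nQ / (1 A R^(2/3))]² = [0.022 × 0.266 / (1 × 0.3977 × 0.2472^(2/3))]² = 0.0014.

S = 0.0014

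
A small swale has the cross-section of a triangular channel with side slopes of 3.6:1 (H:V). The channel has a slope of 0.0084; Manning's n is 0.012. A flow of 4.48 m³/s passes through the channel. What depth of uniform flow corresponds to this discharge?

y_n = 0.608 m

Manning's equation rearranged: A R^(2/3) = nQ / (1·√S) = 0.012 × 4.48 / (√0.0084) = 0.5866.
Try y = 0.685 m: A R^(2/3) = 0.8067 — too large.
Try y = 0.608 m: A R^(2/3) = 0.5869 — ≈ 0.5866.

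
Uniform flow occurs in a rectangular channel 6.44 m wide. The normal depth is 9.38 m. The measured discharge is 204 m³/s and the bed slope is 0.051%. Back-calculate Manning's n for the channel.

n = 0.012

Flow area A = b·y = 6.44 × 9.38 = 60.41 m². Wetted perimeter P = b + 2y = 6.44 + 2×9.38 = 25.2 m.
Hydraulic radius R = A/P = 60.41/25.2 = 2.397 m.
Rearranging Manning's equation: n = (1/Q) A R^(2/3) S^(1/2) = (1/204) × 60.41 × 2.397^(2/3) × √0.00051 = 0.012.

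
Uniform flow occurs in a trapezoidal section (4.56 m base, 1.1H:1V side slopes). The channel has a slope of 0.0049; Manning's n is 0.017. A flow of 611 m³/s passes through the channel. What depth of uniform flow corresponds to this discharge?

y_n = 6.19 m

Manning's equation rearranged: A R^(2/3) = nQ / (1·√S) = 0.017 × 611 / (√0.0049) = 148.4.
Trying y = 6.93 m: A R^(2/3) = 189.2 — too large.
Trying y = 4.77 m: A R^(2/3) = 86.07 — too small.
Trying y = 6.19 m: A R^(2/3) = 148.5 — close enough.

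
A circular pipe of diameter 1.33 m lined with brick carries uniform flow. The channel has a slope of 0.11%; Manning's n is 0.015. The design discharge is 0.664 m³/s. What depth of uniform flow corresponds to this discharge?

y_n = 0.626 m

Manning's equation rearranged: A R^(2/3) = nQ / (1·√S) = 0.015 × 0.664 / (√0.0011) = 0.3003.
Trying y = 0.769 m: A R^(2/3) = 0.423 — over.
Trying y = 0.626 m: A R^(2/3) = 0.3005 — close enough.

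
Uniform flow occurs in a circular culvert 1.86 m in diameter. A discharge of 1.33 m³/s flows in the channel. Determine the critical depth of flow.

y_c = 0.551 m

At critical depth, Q² T / (g A³) = 1, i.e. A³/T = Q²/g = 1.33²/9.81 = 0.1803.
Try y = 0.477 m: A³/T = 0.1028 — low.
Try y = 0.551 m: A³/T = 0.18 — ≈ 0.1803.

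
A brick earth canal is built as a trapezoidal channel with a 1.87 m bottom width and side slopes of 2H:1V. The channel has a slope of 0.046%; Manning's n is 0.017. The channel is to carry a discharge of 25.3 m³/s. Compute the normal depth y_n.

Manning's equation rearranged: A R^(2/3) = nQ / (1·√S) = 0.017 × 25.3 / (√0.00046) = 20.05.
Trying y = 2.12 m: A R^(2/3) = 14.15 — short.
Trying y = 2.47 m: A R^(2/3) = 20.06 — ≈ 20.05.

y_n = 2.47 m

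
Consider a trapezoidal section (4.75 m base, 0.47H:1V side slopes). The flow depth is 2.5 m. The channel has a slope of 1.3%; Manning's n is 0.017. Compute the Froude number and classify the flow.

With bottom width b = 4.75 m and side slope z = 0.47: A = (b + zy)y = (4.75 + 0.47×2.5)×2.5 = 14.81 m²; P = b + 2y√(1+z²) = 4.75 + 2×2.5×1.105 = 10.27 m.
Hydraulic radius R = A/P = 14.81/10.27 = 1.442 m.
V = (1/n) R^(2/3) √S = (1/0.017) × 1.442^(2/3) × √0.013 = 8.559 m/s. Hydraulic depth D_h = A/T = 14.81/7.1 = 2.086 m.
Froude number Fr = V/√(g·D_h) = 8.559/√(9.81×2.086) = 1.89, which is greater than 1, so the flow is supercritical.

supercritical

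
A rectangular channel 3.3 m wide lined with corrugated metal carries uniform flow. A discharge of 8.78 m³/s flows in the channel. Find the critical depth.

For a rectangular channel, critical depth y_c = (q²/g)^(1/3) where q = Q/b = 8.78/3.3 = 2.661 m²/s.
So y_c = (2.661²/9.81)^(1/3) = 0.897 m.

y_c = 0.897 m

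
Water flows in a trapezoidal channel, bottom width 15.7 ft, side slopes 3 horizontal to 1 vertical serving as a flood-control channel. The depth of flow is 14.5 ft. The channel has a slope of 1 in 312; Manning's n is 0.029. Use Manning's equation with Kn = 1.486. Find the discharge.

Q = 9950 ft³/s

With bottom width b = 15.7 ft and side slope z = 3: A = (b + zy)y = (15.7 + 3×14.5)×14.5 = 858.4 ft²; P = b + 2y√(1+z²) = 15.7 + 2×14.5×3.162 = 107.4 ft.
Hydraulic radius R = A/P = 858.4/107.4 = 7.992 ft.
Manning's equation: Q = (1.486/n) A R^(2/3) S^(1/2) = (1.486/0.029) × 858.4 × 7.992^(2/3) × 0.003205^(1/2) = 9950 ft³/s.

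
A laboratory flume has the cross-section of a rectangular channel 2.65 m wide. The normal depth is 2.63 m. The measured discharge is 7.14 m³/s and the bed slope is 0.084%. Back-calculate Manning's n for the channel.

Flow area A = b·y = 2.65 × 2.63 = 6.969 m². Wetted perimeter P = b + 2y = 2.65 + 2×2.63 = 7.91 m.
Hydraulic radius R = A/P = 6.969/7.91 = 0.8811 m.
Rearranging Manning's equation: n = (1/Q) A R^(2/3) S^(1/2) = (1/7.14) × 6.969 × 0.8811^(2/3) × √0.00084 = 0.026.

n = 0.026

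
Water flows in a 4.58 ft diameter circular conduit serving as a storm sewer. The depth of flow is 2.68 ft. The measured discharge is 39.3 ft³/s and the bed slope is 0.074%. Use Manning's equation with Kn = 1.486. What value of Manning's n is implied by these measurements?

n = 0.012

For a circular section of diameter D = 4.58 ft at depth y = 2.68 ft, the central angle is θ = 2 arccos(1 − 2y/D) = 3.484 rad. Then A = (D²/8)(θ − sin θ) = 10.01 ft² and P = Dθ/2 = 7.978 ft.
Hydraulic radius R = A/P = 10.01/7.978 = 1.255 ft.
Rearranging Manning's equation: n = (1.486/Q) A R^(2/3) S^(1/2) = (1.486/39.3) × 10.01 × 1.255^(2/3) × √0.00074 = 0.012.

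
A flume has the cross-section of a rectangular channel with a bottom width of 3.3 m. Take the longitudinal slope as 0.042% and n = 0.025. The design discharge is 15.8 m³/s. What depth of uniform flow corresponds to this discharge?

Manning's equation rearranged: A R^(2/3) = nQ / (1·√S) = 0.025 × 15.8 / (√0.00042) = 19.27.
Try y = 6.37 m: A R^(2/3) = 25.17 — too large.
Try y = 4.39 m: A R^(2/3) = 16.35 — too small.
Try y = 5.05 m: A R^(2/3) = 19.27 — close enough.

y_n = 5.05 m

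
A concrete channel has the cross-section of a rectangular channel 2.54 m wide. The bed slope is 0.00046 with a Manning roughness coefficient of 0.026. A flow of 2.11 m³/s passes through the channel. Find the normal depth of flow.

Manning's equation rearranged: A R^(2/3) = nQ / (1·√S) = 0.026 × 2.11 / (√0.00046) = 2.558.
Try y = 1.56 m: A R^(2/3) = 3.124 — too large.
Try y = 1.06 m: A R^(2/3) = 1.868 — too small.
Try y = 1.34 m: A R^(2/3) = 2.559 — ≈ 2.558.

y_n = 1.34 m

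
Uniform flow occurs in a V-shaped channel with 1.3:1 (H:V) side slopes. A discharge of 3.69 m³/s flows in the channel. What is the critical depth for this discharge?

At critical depth, Q² T / (g A³) = 1, i.e. A³/T = Q²/g = 3.69²/9.81 = 1.388.
Trying y = 0.963 m: A³/T = 0.6998 — short.
Trying y = 1.25 m: A³/T = 2.579 — over.
Trying y = 1.1 m: A³/T = 1.361 — close enough.

y_c = 1.1 m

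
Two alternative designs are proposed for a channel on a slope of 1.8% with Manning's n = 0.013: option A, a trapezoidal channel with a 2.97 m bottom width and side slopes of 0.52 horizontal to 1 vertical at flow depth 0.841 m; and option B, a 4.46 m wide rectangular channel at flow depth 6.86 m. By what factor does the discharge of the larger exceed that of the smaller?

Channel A: With bottom width b = 2.97 m and side slope z = 0.52: A = (b + zy)y = (2.97 + 0.52×0.841)×0.841 = 2.866 m²; P = b + 2y√(1+z²) = 2.97 + 2×0.841×1.127 = 4.866 m. Hydraulic radius R = A/P = 2.866/4.866 = 0.5889 m. Q_A = (1/0.013)·2.866·0.5889^(2/3)·√0.018 = 20.78 m³/s.
Channel B: Flow area A = b·y = 4.46 × 6.86 = 30.6 m². Wetted perimeter P = b + 2y = 4.46 + 2×6.86 = 18.18 m. Hydraulic radius R = A/P = 30.6/18.18 = 1.683 m. Q_B = (1/0.013)·30.6·1.683^(2/3)·√0.018 = 446.7 m³/s.
The larger discharge is 446.7 m³/s and the smaller is 20.78 m³/s; the ratio is 21.5.

21.5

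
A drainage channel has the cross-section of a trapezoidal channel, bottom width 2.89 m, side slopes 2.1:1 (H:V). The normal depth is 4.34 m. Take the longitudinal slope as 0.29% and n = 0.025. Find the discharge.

With bottom width b = 2.89 m and side slope z = 2.1: A = (b + zy)y = (2.89 + 2.1×4.34)×4.34 = 52.1 m²; P = b + 2y√(1+z²) = 2.89 + 2×4.34×2.326 = 23.08 m.
Hydraulic radius R = A/P = 52.1/23.08 = 2.257 m.
Manning's equation: Q = (1/n) A R^(2/3) S^(1/2) = (1/0.025) × 52.1 × 2.257^(2/3) × 0.0029^(1/2) = 193 m³/s.

Q = 193 m³/s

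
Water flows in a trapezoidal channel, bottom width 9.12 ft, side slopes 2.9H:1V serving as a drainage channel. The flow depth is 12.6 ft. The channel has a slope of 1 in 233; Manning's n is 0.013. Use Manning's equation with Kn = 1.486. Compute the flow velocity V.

V = 26.5 ft/s

With bottom width b = 9.12 ft and side slope z = 2.9: A = (b + zy)y = (9.12 + 2.9×12.6)×12.6 = 575.3 ft²; P = b + 2y√(1+z²) = 9.12 + 2×12.6×3.068 = 86.42 ft.
Hydraulic radius R = A/P = 575.3/86.42 = 6.657 ft.
From Manning's equation, V = (1.486/n) R^(2/3) S^(1/2) = (1.486/0.013) × 6.657^(2/3) × 0.004292^(1/2) = 26.5 ft/s.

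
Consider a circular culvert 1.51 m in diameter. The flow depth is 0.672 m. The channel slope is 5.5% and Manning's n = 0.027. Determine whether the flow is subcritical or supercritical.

supercritical

For a circular section of diameter D = 1.51 m at depth y = 0.672 m, the central angle is θ = 2 arccos(1 − 2y/D) = 2.921 rad. Then A = (D²/8)(θ − sin θ) = 0.7703 m² and P = Dθ/2 = 2.206 m.
Hydraulic radius R = A/P = 0.7703/2.206 = 0.3493 m.
V = (1/n) R^(2/3) √S = (1/0.027) × 0.3493^(2/3) × √0.055 = 4.308 m/s. Hydraulic depth D_h = A/T = 0.7703/1.501 = 0.5133 m.
Froude number Fr = V/√(g·D_h) = 4.308/√(9.81×0.5133) = 1.92, which is greater than 1, so the flow is supercritical.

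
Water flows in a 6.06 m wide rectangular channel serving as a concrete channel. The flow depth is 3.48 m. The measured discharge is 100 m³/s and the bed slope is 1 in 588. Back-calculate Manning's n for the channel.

Flow area A = b·y = 6.06 × 3.48 = 21.09 m². Wetted perimeter P = b + 2y = 6.06 + 2×3.48 = 13.02 m.
Hydraulic radius R = A/P = 21.09/13.02 = 1.62 m.
Rearranging Manning's equation: n = (1/Q) A R^(2/3) S^(1/2) = (1/100) × 21.09 × 1.62^(2/3) × √0.001701 = 0.012.

n = 0.012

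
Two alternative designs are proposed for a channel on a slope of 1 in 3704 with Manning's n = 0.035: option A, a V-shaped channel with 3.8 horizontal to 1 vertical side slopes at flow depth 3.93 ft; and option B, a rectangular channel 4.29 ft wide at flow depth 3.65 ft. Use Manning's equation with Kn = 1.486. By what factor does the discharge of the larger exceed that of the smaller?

Channel A: For a triangular section with side slope z = 3.8: A = zy² = 3.8×3.93² = 58.69 ft²; P = 2y√(1+z²) = 2×3.93×3.929 = 30.88 ft. Hydraulic radius R = A/P = 58.69/30.88 = 1.9 ft. Q_A = (1.486/0.035)·58.69·1.9^(2/3)·√0.00027 = 62.82 ft³/s.
Channel B: Flow area A = b·y = 4.29 × 3.65 = 15.66 ft². Wetted perimeter P = b + 2y = 4.29 + 2×3.65 = 11.59 ft. Hydraulic radius R = A/P = 15.66/11.59 = 1.351 ft. Q_B = (1.486/0.035)·15.66·1.351^(2/3)·√0.00027 = 13.35 ft³/s.
The larger discharge is 62.82 ft³/s and the smaller is 13.35 ft³/s; the ratio is 4.71.

4.71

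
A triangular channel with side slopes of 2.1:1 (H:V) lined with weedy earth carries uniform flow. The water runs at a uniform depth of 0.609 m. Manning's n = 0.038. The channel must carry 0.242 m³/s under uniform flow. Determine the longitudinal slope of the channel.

S = 0.00078

For a triangular section with side slope z = 2.1: A = zy² = 2.1×0.609² = 0.7789 m²; P = 2y√(1+z²) = 2×0.609×2.326 = 2.833 m.
Hydraulic radius R = A/P = 0.7789/2.833 = 0.2749 m.
From Manning's equation, S = [nQ / (1 A R^(2/3))]² = [0.038 × 0.242 / (1 × 0.7789 × 0.2749^(2/3))]² = 0.00078.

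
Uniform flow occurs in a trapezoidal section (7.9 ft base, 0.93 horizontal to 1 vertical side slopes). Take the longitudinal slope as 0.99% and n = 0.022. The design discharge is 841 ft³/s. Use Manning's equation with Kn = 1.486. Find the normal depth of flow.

Manning's equation rearranged: A R^(2/3) = nQ / (1.486·√S) = 0.022 × 841 / (1.486 × √0.0099) = 125.1.
Try y = 5.55 ft: A R^(2/3) = 155.6 — over.
Try y = 4.94 ft: A R^(2/3) = 125.1 — close enough.

y_n = 4.94 ft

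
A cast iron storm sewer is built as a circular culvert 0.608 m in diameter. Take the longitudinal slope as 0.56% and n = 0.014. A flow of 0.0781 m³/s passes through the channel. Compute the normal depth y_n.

y_n = 0.173 m

Manning's equation rearranged: A R^(2/3) = nQ / (1·√S) = 0.014 × 0.0781 / (√0.0056) = 0.01461.
Trying y = 0.209 m: A R^(2/3) = 0.02102 — too large.
Trying y = 0.131 m: A R^(2/3) = 0.008416 — too small.
Trying y = 0.173 m: A R^(2/3) = 0.01461 — ≈ 0.01461.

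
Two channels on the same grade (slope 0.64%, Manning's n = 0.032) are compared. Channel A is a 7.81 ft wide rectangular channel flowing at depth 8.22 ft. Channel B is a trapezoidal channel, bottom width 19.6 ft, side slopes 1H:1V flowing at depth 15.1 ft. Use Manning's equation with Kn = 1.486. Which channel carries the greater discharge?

Channel A: Flow area A = b·y = 7.81 × 8.22 = 64.2 ft². Wetted perimeter P = b + 2y = 7.81 + 2×8.22 = 24.25 ft. Hydraulic radius R = A/P = 64.2/24.25 = 2.647 ft. Q_A = (1.486/0.032)·64.2·2.647^(2/3)·√0.0064 = 456.4 ft³/s.
Channel B: With bottom width b = 19.6 ft and side slope z = 1: A = (b + zy)y = (19.6 + 1×15.1)×15.1 = 524 ft²; P = b + 2y√(1+z²) = 19.6 + 2×15.1×1.414 = 62.31 ft. Hydraulic radius R = A/P = 524/62.31 = 8.409 ft. Q_B = (1.486/0.032)·524·8.409^(2/3)·√0.0064 = 8049 ft³/s.
Q_A = 456.4 ft³/s vs Q_B = 8049 ft³/s, so channel B carries more.

channel B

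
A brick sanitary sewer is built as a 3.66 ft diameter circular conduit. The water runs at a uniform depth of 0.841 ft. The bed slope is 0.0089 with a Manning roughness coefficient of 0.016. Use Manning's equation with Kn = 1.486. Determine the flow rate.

Q = 10.1 ft³/s

For a circular section of diameter D = 3.66 ft at depth y = 0.841 ft, the central angle is θ = 2 arccos(1 − 2y/D) = 2 rad. Then A = (D²/8)(θ − sin θ) = 1.826 ft² and P = Dθ/2 = 3.659 ft.
Hydraulic radius R = A/P = 1.826/3.659 = 0.4989 ft.
Manning's equation: Q = (1.486/n) A R^(2/3) S^(1/2) = (1.486/0.016) × 1.826 × 0.4989^(2/3) × 0.0089^(1/2) = 10.1 ft³/s.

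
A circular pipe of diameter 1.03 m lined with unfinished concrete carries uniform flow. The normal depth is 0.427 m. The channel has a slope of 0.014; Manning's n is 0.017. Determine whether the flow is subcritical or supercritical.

supercritical

For a circular section of diameter D = 1.03 m at depth y = 0.427 m, the central angle is θ = 2 arccos(1 − 2y/D) = 2.798 rad. Then A = (D²/8)(θ − sin θ) = 0.3264 m² and P = Dθ/2 = 1.441 m.
Hydraulic radius R = A/P = 0.3264/1.441 = 0.2265 m.
V = (1/n) R^(2/3) √S = (1/0.017) × 0.2265^(2/3) × √0.014 = 2.586 m/s. Hydraulic depth D_h = A/T = 0.3264/1.015 = 0.3216 m.
Froude number Fr = V/√(g·D_h) = 2.586/√(9.81×0.3216) = 1.46, which is greater than 1, so the flow is supercritical.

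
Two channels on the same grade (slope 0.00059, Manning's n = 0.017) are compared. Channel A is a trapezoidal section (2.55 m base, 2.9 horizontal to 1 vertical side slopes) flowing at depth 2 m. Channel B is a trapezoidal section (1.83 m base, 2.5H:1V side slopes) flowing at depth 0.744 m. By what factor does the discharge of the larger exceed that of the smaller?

10.9

Channel A: With bottom width b = 2.55 m and side slope z = 2.9: A = (b + zy)y = (2.55 + 2.9×2)×2 = 16.7 m²; P = b + 2y√(1+z²) = 2.55 + 2×2×3.068 = 14.82 m. Hydraulic radius R = A/P = 16.7/14.82 = 1.127 m. Q_A = (1/0.017)·16.7·1.127^(2/3)·√0.00059 = 25.84 m³/s.
Channel B: With bottom width b = 1.83 m and side slope z = 2.5: A = (b + zy)y = (1.83 + 2.5×0.744)×0.744 = 2.745 m²; P = b + 2y√(1+z²) = 1.83 + 2×0.744×2.693 = 5.837 m. Hydraulic radius R = A/P = 2.745/5.837 = 0.4704 m. Q_B = (1/0.017)·2.745·0.4704^(2/3)·√0.00059 = 2.372 m³/s.
The larger discharge is 25.84 m³/s and the smaller is 2.372 m³/s; the ratio is 10.9.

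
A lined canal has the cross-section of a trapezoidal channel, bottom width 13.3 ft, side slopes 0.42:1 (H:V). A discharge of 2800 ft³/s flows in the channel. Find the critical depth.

At critical depth, Q² T / (g A³) = 1, i.e. A³/T = Q²/g = 2800²/32.2 = 243500.
At y = 11.2 ft: A³/T = 361100 — over.
At y = 9.96 ft: A³/T = 243700 — ≈ 243500.

y_c = 9.96 ft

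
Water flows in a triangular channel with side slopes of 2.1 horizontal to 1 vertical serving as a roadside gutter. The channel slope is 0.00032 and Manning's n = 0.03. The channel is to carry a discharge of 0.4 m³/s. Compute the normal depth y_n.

Manning's equation rearranged: A R^(2/3) = nQ / (1·√S) = 0.03 × 0.4 / (√0.00032) = 0.6708.
At y = 0.624 m: A R^(2/3) = 0.3514 — short.
At y = 0.795 m: A R^(2/3) = 0.6703 — close enough.

y_n = 0.795 m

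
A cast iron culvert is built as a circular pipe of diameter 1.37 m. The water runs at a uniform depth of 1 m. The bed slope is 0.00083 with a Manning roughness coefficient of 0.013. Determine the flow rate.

For a circular section of diameter D = 1.37 m at depth y = 1 m, the central angle is θ = 2 arccos(1 − 2y/D) = 4.097 rad. Then A = (D²/8)(θ − sin θ) = 1.153 m² and P = Dθ/2 = 2.807 m.
Hydraulic radius R = A/P = 1.153/2.807 = 0.4108 m.
Manning's equation: Q = (1/n) A R^(2/3) S^(1/2) = (1/0.013) × 1.153 × 0.4108^(2/3) × 0.00083^(1/2) = 1.41 m³/s.

Q = 1.41 m³/s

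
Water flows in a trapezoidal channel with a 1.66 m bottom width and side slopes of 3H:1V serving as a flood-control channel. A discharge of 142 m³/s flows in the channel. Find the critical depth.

At critical depth, Q² T / (g A³) = 1, i.e. A³/T = Q²/g = 142²/9.81 = 2055.
Trying y = 2.54 m: A³/T = 774.9 — too small.
Trying y = 3.14 m: A³/T = 2054 — ≈ 2055.

y_c = 3.14 m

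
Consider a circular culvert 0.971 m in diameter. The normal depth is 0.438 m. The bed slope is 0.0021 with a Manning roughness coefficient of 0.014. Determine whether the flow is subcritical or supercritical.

For a circular section of diameter D = 0.971 m at depth y = 0.438 m, the central angle is θ = 2 arccos(1 − 2y/D) = 2.946 rad. Then A = (D²/8)(θ − sin θ) = 0.3242 m² and P = Dθ/2 = 1.43 m.
Hydraulic radius R = A/P = 0.3242/1.43 = 0.2267 m.
V = (1/n) R^(2/3) √S = (1/0.014) × 0.2267^(2/3) × √0.0021 = 1.217 m/s. Hydraulic depth D_h = A/T = 0.3242/0.9663 = 0.3355 m.
Froude number Fr = V/√(g·D_h) = 1.217/√(9.81×0.3355) = 0.671, which is less than 1, so the flow is subcritical.

subcritical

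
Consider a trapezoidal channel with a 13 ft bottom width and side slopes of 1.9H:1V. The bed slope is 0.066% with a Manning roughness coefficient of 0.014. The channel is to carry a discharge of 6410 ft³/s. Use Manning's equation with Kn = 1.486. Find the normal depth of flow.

Manning's equation rearranged: A R^(2/3) = nQ / (1.486·√S) = 0.014 × 6410 / (1.486 × √0.00066) = 2351.
At y = 10.3 ft: A R^(2/3) = 1091 — low.
At y = 17.6 ft: A R^(2/3) = 3596 — high.
At y = 14.6 ft: A R^(2/3) = 2351 — close enough.

y_n = 14.6 ft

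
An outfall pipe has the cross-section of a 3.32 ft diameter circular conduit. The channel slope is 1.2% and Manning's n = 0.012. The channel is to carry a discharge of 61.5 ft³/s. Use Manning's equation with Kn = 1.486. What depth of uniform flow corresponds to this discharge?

y_n = 1.84 ft

Manning's equation rearranged: A R^(2/3) = nQ / (1.486·√S) = 0.012 × 61.5 / (1.486 × √0.012) = 4.534.
Try y = 1.41 ft: A R^(2/3) = 2.872 — short.
Try y = 2.3 ft: A R^(2/3) = 6.314 — over.
Try y = 1.84 ft: A R^(2/3) = 4.534 — ≈ 4.534.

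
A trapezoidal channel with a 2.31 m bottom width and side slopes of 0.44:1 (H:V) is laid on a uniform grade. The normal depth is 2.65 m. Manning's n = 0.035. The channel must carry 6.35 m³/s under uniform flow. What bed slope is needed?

With bottom width b = 2.31 m and side slope z = 0.44: A = (b + zy)y = (2.31 + 0.44×2.65)×2.65 = 9.211 m²; P = b + 2y√(1+z²) = 2.31 + 2×2.65×1.093 = 8.1 m.
Hydraulic radius R = A/P = 9.211/8.1 = 1.137 m.
From Manning's equation, S = [nQ / (1 A R^(2/3))]² = [0.035 × 6.35 / (1 × 9.211 × 1.137^(2/3))]² = 0.00049.

S = 0.00049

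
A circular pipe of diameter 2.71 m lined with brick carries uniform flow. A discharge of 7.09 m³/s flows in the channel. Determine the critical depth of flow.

y_c = 1.17 m

At critical depth, Q² T / (g A³) = 1, i.e. A³/T = Q²/g = 7.09²/9.81 = 5.124.
Try y = 1 m: A³/T = 2.762 — low.
Try y = 1.17 m: A³/T = 5.049 — matches.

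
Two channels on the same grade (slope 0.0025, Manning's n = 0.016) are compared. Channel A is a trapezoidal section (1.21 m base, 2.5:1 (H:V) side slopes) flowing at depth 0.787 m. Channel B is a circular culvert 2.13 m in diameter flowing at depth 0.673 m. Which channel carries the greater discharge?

Channel A: With bottom width b = 1.21 m and side slope z = 2.5: A = (b + zy)y = (1.21 + 2.5×0.787)×0.787 = 2.501 m²; P = b + 2y√(1+z²) = 1.21 + 2×0.787×2.693 = 5.448 m. Hydraulic radius R = A/P = 2.501/5.448 = 0.459 m. Q_A = (1/0.016)·2.501·0.459^(2/3)·√0.0025 = 4.65 m³/s.
Channel B: For a circular section of diameter D = 2.13 m at depth y = 0.673 m, the central angle is θ = 2 arccos(1 − 2y/D) = 2.388 rad. Then A = (D²/8)(θ − sin θ) = 0.9659 m² and P = Dθ/2 = 2.543 m. Hydraulic radius R = A/P = 0.9659/2.543 = 0.3799 m. Q_B = (1/0.016)·0.9659·0.3799^(2/3)·√0.0025 = 1.583 m³/s.
Q_A = 4.65 m³/s vs Q_B = 1.583 m³/s, so channel A carries more.

channel A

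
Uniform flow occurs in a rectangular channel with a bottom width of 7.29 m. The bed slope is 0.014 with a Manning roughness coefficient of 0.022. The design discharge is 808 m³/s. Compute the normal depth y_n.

y_n = 10.6 m

Manning's equation rearranged: A R^(2/3) = nQ / (1·√S) = 0.022 × 808 / (√0.014) = 150.2.
At y = 7.45 m: A R^(2/3) = 98.64 — too small.
At y = 11.8 m: A R^(2/3) = 170.3 — too large.
At y = 10.6 m: A R^(2/3) = 150.3 — close enough.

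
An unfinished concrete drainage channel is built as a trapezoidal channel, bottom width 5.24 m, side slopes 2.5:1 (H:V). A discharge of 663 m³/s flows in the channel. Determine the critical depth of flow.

At critical depth, Q² T / (g A³) = 1, i.e. A³/T = Q²/g = 663²/9.81 = 44810.
At y = 4.37 m: A³/T = 13010 — low.
At y = 7.36 m: A³/T = 125300 — high.
At y = 5.83 m: A³/T = 44830 — close enough.

y_c = 5.83 m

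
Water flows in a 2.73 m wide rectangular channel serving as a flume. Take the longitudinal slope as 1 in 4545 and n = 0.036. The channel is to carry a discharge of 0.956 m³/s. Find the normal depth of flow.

y_n = 1.16 m

Manning's equation rearranged: A R^(2/3) = nQ / (1·√S) = 0.036 × 0.956 / (√0.00022) = 2.32.
At y = 1.37 m: A R^(2/3) = 2.903 — high.
At y = 0.937 m: A R^(2/3) = 1.729 — low.
At y = 1.16 m: A R^(2/3) = 2.32 — close enough.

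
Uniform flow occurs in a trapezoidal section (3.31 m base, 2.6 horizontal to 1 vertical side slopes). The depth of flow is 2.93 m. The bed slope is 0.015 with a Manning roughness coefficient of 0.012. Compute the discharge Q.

Q = 453 m³/s

With bottom width b = 3.31 m and side slope z = 2.6: A = (b + zy)y = (3.31 + 2.6×2.93)×2.93 = 32.02 m²; P = b + 2y√(1+z²) = 3.31 + 2×2.93×2.786 = 19.63 m.
Hydraulic radius R = A/P = 32.02/19.63 = 1.631 m.
Manning's equation: Q = (1/n) A R^(2/3) S^(1/2) = (1/0.012) × 32.02 × 1.631^(2/3) × 0.015^(1/2) = 453 m³/s.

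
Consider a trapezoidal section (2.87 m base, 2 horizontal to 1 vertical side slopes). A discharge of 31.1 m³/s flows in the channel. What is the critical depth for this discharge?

At critical depth, Q² T / (g A³) = 1, i.e. A³/T = Q²/g = 31.1²/9.81 = 98.59.
At y = 1.42 m: A³/T = 62.35 — too small.
At y = 1.6 m: A³/T = 98.82 — close enough.

y_c = 1.6 m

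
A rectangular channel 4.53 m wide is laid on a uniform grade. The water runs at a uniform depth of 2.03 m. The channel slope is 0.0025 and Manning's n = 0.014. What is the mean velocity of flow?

Flow area A = b·y = 4.53 × 2.03 = 9.196 m². Wetted perimeter P = b + 2y = 4.53 + 2×2.03 = 8.59 m.
Hydraulic radius R = A/P = 9.196/8.59 = 1.071 m.
From Manning's equation, V = (1/n) R^(2/3) S^(1/2) = (1/0.014) × 1.071^(2/3) × 0.0025^(1/2) = 3.74 m/s.

V = 3.74 m/s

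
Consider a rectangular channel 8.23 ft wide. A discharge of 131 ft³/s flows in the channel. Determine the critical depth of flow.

For a rectangular channel, critical depth y_c = (q²/g)^(1/3) where q = Q/b = 131/8.23 = 15.92 ft²/s.
So y_c = (15.92²/32.2)^(1/3) = 1.99 ft.

y_c = 1.99 ft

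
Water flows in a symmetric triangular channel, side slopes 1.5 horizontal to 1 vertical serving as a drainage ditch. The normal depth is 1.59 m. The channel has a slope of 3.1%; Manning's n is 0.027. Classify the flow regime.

For a triangular section with side slope z = 1.5: A = zy² = 1.5×1.59² = 3.792 m²; P = 2y√(1+z²) = 2×1.59×1.803 = 5.733 m.
Hydraulic radius R = A/P = 3.792/5.733 = 0.6615 m.
V = (1/n) R^(2/3) √S = (1/0.027) × 0.6615^(2/3) × √0.031 = 4.951 m/s. Hydraulic depth D_h = A/T = 3.792/4.77 = 0.795 m.
Froude number Fr = V/√(g·D_h) = 4.951/√(9.81×0.795) = 1.77, which is greater than 1, so the flow is supercritical.

supercritical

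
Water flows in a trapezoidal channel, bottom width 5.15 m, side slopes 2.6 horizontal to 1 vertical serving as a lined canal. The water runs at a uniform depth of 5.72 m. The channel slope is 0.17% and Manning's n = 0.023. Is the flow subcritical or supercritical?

subcritical

With bottom width b = 5.15 m and side slope z = 2.6: A = (b + zy)y = (5.15 + 2.6×5.72)×5.72 = 114.5 m²; P = b + 2y√(1+z²) = 5.15 + 2×5.72×2.786 = 37.02 m.
Hydraulic radius R = A/P = 114.5/37.02 = 3.094 m.
V = (1/n) R^(2/3) √S = (1/0.023) × 3.094^(2/3) × √0.0017 = 3.806 m/s. Hydraulic depth D_h = A/T = 114.5/34.89 = 3.282 m.
Froude number Fr = V/√(g·D_h) = 3.806/√(9.81×3.282) = 0.671, which is less than 1, so the flow is subcritical.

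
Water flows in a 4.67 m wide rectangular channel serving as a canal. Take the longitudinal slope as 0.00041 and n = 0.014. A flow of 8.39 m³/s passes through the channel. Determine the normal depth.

Manning's equation rearranged: A R^(2/3) = nQ / (1·√S) = 0.014 × 8.39 / (√0.00041) = 5.801.
At y = 1.18 m: A R^(2/3) = 4.685 — too small.
At y = 1.49 m: A R^(2/3) = 6.532 — too large.
At y = 1.37 m: A R^(2/3) = 5.801 — matches.

y_n = 1.37 m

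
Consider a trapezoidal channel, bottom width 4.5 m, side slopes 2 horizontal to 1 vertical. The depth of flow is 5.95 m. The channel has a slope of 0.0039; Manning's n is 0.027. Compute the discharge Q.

With bottom width b = 4.5 m and side slope z = 2: A = (b + zy)y = (4.5 + 2×5.95)×5.95 = 97.58 m²; P = b + 2y√(1+z²) = 4.5 + 2×5.95×2.236 = 31.11 m.
Hydraulic radius R = A/P = 97.58/31.11 = 3.137 m.
Manning's equation: Q = (1/n) A R^(2/3) S^(1/2) = (1/0.027) × 97.58 × 3.137^(2/3) × 0.0039^(1/2) = 484 m³/s.

Q = 484 m³/s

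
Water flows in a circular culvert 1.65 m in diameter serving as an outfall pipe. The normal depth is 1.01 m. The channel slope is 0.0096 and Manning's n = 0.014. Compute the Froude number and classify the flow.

supercritical

For a circular section of diameter D = 1.65 m at depth y = 1.01 m, the central angle is θ = 2 arccos(1 − 2y/D) = 3.594 rad. Then A = (D²/8)(θ − sin θ) = 1.372 m² and P = Dθ/2 = 2.965 m.
Hydraulic radius R = A/P = 1.372/2.965 = 0.4627 m.
V = (1/n) R^(2/3) √S = (1/0.014) × 0.4627^(2/3) × √0.0096 = 4.187 m/s. Hydraulic depth D_h = A/T = 1.372/1.608 = 0.8531 m.
Froude number Fr = V/√(g·D_h) = 4.187/√(9.81×0.8531) = 1.45, which is greater than 1, so the flow is supercritical.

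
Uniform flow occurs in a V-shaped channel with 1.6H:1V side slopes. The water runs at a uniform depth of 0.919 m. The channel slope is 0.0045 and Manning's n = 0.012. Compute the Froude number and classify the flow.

For a triangular section with side slope z = 1.6: A = zy² = 1.6×0.919² = 1.351 m²; P = 2y√(1+z²) = 2×0.919×1.887 = 3.468 m.
Hydraulic radius R = A/P = 1.351/3.468 = 0.3897 m.
V = (1/n) R^(2/3) √S = (1/0.012) × 0.3897^(2/3) × √0.0045 = 2.982 m/s. Hydraulic depth D_h = A/T = 1.351/2.941 = 0.4595 m.
Froude number Fr = V/√(g·D_h) = 2.982/√(9.81×0.4595) = 1.4, which is greater than 1, so the flow is supercritical.

supercritical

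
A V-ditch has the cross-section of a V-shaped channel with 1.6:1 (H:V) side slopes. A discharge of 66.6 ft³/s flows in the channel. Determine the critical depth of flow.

y_c = 2.55 ft

At critical depth, Q² T / (g A³) = 1, i.e. A³/T = Q²/g = 66.6²/32.2 = 137.8.
Trying y = 2.29 ft: A³/T = 80.61 — too small.
Trying y = 3.08 ft: A³/T = 354.8 — too large.
Trying y = 2.55 ft: A³/T = 138 — close enough.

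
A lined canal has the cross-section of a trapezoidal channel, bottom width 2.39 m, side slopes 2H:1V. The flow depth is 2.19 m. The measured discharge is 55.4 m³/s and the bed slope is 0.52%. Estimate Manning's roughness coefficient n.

With bottom width b = 2.39 m and side slope z = 2: A = (b + zy)y = (2.39 + 2×2.19)×2.19 = 14.83 m²; P = b + 2y√(1+z²) = 2.39 + 2×2.19×2.236 = 12.18 m.
Hydraulic radius R = A/P = 14.83/12.18 = 1.217 m.
Rearranging Manning's equation: n = (1/Q) A R^(2/3) S^(1/2) = (1/55.4) × 14.83 × 1.217^(2/3) × √0.0052 = 0.022.

n = 0.022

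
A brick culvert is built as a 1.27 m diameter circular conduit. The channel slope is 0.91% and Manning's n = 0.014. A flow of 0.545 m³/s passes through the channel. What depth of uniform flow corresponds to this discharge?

y_n = 0.316 m

Manning's equation rearranged: A R^(2/3) = nQ / (1·√S) = 0.014 × 0.545 / (√0.0091) = 0.07998.
Try y = 0.375 m: A R^(2/3) = 0.112 — high.
Try y = 0.232 m: A R^(2/3) = 0.04295 — low.
Try y = 0.316 m: A R^(2/3) = 0.08 — ≈ 0.07998.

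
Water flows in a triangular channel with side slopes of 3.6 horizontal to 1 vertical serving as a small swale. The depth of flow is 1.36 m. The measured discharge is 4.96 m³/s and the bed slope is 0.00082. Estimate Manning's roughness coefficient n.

n = 0.029

For a triangular section with side slope z = 3.6: A = zy² = 3.6×1.36² = 6.659 m²; P = 2y√(1+z²) = 2×1.36×3.736 = 10.16 m.
Hydraulic radius R = A/P = 6.659/10.16 = 0.6552 m.
Rearranging Manning's equation: n = (1/Q) A R^(2/3) S^(1/2) = (1/4.96) × 6.659 × 0.6552^(2/3) × √0.00082 = 0.029.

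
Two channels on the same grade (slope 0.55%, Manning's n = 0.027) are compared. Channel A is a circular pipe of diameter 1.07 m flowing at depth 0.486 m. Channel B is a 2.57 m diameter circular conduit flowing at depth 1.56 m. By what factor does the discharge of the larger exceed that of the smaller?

16.7

Channel A: For a circular section of diameter D = 1.07 m at depth y = 0.486 m, the central angle is θ = 2 arccos(1 − 2y/D) = 2.958 rad. Then A = (D²/8)(θ − sin θ) = 0.3972 m² and P = Dθ/2 = 1.583 m. Hydraulic radius R = A/P = 0.3972/1.583 = 0.251 m. Q_A = (1/0.027)·0.3972·0.251^(2/3)·√0.0055 = 0.4342 m³/s.
Channel B: For a circular section of diameter D = 2.57 m at depth y = 1.56 m, the central angle is θ = 2 arccos(1 − 2y/D) = 3.573 rad. Then A = (D²/8)(θ − sin θ) = 3.295 m² and P = Dθ/2 = 4.591 m. Hydraulic radius R = A/P = 3.295/4.591 = 0.7177 m. Q_B = (1/0.027)·3.295·0.7177^(2/3)·√0.0055 = 7.255 m³/s.
The larger discharge is 7.255 m³/s and the smaller is 0.4342 m³/s; the ratio is 16.7.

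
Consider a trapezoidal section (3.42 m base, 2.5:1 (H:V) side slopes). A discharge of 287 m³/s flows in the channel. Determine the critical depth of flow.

y_c = 4.22 m

At critical depth, Q² T / (g A³) = 1, i.e. A³/T = Q²/g = 287²/9.81 = 8396.
Trying y = 5.24 m: A³/T = 21900 — too large.
Trying y = 3.2 m: A³/T = 2513 — too small.
Trying y = 4.22 m: A³/T = 8356 — ≈ 8396.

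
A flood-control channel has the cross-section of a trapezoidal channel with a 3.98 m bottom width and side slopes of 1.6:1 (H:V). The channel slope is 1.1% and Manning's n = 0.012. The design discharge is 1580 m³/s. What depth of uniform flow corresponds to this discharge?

y_n = 6.14 m

Manning's equation rearranged: A R^(2/3) = nQ / (1·√S) = 0.012 × 1580 / (√0.011) = 180.8.
Trying y = 5.48 m: A R^(2/3) = 139.9 — short.
Trying y = 7.42 m: A R^(2/3) = 280.3 — over.
Trying y = 6.14 m: A R^(2/3) = 181 — ≈ 180.8.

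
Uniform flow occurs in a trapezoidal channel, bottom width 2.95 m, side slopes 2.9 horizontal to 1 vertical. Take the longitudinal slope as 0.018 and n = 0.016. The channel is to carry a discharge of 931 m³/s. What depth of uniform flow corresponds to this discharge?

Manning's equation rearranged: A R^(2/3) = nQ / (1·√S) = 0.016 × 931 / (√0.018) = 111.
Try y = 4.65 m: A R^(2/3) = 138 — over.
Try y = 2.9 m: A R^(2/3) = 44.85 — short.
Try y = 4.25 m: A R^(2/3) = 111 — ≈ 111.

y_n = 4.25 m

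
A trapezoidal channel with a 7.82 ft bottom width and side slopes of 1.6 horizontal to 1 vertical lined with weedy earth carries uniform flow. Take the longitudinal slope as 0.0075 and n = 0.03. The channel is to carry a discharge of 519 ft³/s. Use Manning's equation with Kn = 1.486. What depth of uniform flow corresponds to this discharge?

Manning's equation rearranged: A R^(2/3) = nQ / (1.486·√S) = 0.03 × 519 / (1.486 × √0.0075) = 121.
Trying y = 3.74 ft: A R^(2/3) = 91.35 — short.
Trying y = 4.92 ft: A R^(2/3) = 157.9 — over.
Trying y = 4.31 ft: A R^(2/3) = 121 — ≈ 121.

y_n = 4.31 ft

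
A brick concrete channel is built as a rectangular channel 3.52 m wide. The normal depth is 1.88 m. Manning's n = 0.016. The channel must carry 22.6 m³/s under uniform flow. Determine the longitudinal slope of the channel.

S = 0.00339

Flow area A = b·y = 3.52 × 1.88 = 6.618 m². Wetted perimeter P = b + 2y = 3.52 + 2×1.88 = 7.28 m.
Hydraulic radius R = A/P = 6.618/7.28 = 0.909 m.
From Manning's equation, S = [nQ / (1 A R^(2/3))]² = [0.016 × 22.6 / (1 × 6.618 × 0.909^(2/3))]² = 0.00339.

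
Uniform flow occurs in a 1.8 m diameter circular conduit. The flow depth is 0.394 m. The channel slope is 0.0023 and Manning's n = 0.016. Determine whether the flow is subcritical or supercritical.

subcritical

For a circular section of diameter D = 1.8 m at depth y = 0.394 m, the central angle is θ = 2 arccos(1 − 2y/D) = 1.947 rad. Then A = (D²/8)(θ − sin θ) = 0.4121 m² and P = Dθ/2 = 1.753 m.
Hydraulic radius R = A/P = 0.4121/1.753 = 0.2351 m.
V = (1/n) R^(2/3) √S = (1/0.016) × 0.2351^(2/3) × √0.0023 = 1.142 m/s. Hydraulic depth D_h = A/T = 0.4121/1.489 = 0.2768 m.
Froude number Fr = V/√(g·D_h) = 1.142/√(9.81×0.2768) = 0.693, which is less than 1, so the flow is subcritical.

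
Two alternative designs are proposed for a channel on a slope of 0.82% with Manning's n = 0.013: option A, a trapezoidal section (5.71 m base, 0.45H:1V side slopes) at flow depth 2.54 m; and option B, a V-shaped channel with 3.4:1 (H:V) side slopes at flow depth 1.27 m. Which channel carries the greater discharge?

Channel A: With bottom width b = 5.71 m and side slope z = 0.45: A = (b + zy)y = (5.71 + 0.45×2.54)×2.54 = 17.41 m²; P = b + 2y√(1+z²) = 5.71 + 2×2.54×1.097 = 11.28 m. Hydraulic radius R = A/P = 17.41/11.28 = 1.543 m. Q_A = (1/0.013)·17.41·1.543^(2/3)·√0.0082 = 161.9 m³/s.
Channel B: For a triangular section with side slope z = 3.4: A = zy² = 3.4×1.27² = 5.484 m²; P = 2y√(1+z²) = 2×1.27×3.544 = 9.002 m. Hydraulic radius R = A/P = 5.484/9.002 = 0.6092 m. Q_B = (1/0.013)·5.484·0.6092^(2/3)·√0.0082 = 27.45 m³/s.
Q_A = 161.9 m³/s vs Q_B = 27.45 m³/s, so channel A carries more.

channel A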